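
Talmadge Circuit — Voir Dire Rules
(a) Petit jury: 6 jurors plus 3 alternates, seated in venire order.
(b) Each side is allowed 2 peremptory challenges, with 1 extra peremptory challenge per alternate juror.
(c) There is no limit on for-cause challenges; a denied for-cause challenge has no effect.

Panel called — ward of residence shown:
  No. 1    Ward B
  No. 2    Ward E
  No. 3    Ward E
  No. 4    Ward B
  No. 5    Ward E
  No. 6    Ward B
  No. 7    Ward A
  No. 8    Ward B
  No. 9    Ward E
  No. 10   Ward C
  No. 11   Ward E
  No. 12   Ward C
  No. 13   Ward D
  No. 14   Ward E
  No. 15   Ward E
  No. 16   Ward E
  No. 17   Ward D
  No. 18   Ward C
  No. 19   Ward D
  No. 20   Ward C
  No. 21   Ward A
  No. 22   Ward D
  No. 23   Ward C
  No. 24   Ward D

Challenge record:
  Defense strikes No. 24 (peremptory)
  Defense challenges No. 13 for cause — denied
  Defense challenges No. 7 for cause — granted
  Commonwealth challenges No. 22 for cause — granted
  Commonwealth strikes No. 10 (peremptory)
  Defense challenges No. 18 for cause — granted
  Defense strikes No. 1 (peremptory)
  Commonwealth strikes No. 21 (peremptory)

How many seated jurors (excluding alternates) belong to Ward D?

Removed: #1, #7, #10, #18, #21, #22, #24.
Seated jurors 1–6: #2, #3, #4, #5, #6, #8 (alternates #9, #11, #12 not counted).
None of those are in Ward D → 0.

0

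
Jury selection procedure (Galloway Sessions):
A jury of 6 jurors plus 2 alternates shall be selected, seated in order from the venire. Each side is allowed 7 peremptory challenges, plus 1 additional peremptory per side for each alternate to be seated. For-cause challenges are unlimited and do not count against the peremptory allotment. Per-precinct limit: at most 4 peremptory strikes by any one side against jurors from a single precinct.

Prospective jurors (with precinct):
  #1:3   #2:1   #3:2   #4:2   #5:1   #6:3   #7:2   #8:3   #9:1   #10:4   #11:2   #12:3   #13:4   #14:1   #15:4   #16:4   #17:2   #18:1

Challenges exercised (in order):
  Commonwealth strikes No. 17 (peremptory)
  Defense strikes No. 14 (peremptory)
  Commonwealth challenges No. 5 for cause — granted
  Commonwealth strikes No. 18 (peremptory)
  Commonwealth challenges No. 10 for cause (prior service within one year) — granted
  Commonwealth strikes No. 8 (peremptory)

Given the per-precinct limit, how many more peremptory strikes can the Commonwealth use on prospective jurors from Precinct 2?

3

Commonwealth peremptories so far: #17, #18, #8 — 3 of 9 used, 6 left overall.
Against Precinct 2: #17 — 1 used; per-precinct cap 4 leaves 3.
Binding limit: min(6, 3) = 3.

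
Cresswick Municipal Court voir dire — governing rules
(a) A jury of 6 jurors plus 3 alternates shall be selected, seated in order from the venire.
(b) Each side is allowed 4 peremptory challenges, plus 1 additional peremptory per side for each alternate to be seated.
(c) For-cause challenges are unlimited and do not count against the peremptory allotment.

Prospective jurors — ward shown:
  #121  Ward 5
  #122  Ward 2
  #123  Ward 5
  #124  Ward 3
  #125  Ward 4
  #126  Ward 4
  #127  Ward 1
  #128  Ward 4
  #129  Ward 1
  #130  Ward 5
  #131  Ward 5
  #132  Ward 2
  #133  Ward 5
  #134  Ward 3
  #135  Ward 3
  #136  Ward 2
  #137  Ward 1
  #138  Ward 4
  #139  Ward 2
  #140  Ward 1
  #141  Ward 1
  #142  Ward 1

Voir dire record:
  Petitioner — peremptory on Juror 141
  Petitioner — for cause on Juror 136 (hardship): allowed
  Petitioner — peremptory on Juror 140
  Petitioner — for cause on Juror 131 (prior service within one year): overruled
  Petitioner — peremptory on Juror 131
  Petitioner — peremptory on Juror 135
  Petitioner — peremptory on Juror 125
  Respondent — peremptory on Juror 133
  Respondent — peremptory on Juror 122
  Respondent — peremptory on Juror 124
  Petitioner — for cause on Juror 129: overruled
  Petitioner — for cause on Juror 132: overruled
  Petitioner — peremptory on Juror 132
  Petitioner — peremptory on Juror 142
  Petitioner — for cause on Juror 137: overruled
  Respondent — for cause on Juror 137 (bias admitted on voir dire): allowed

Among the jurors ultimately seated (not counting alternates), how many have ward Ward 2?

0

Removed: #122, #124, #125, #131, #132, #133, #135, #136, #137, #140, #141, #142.
Seated jurors 1–6: #121, #123, #126, #127, #128, #129 (alternates #130, #134, #138 not counted).
None of those are in Ward 2 → 0.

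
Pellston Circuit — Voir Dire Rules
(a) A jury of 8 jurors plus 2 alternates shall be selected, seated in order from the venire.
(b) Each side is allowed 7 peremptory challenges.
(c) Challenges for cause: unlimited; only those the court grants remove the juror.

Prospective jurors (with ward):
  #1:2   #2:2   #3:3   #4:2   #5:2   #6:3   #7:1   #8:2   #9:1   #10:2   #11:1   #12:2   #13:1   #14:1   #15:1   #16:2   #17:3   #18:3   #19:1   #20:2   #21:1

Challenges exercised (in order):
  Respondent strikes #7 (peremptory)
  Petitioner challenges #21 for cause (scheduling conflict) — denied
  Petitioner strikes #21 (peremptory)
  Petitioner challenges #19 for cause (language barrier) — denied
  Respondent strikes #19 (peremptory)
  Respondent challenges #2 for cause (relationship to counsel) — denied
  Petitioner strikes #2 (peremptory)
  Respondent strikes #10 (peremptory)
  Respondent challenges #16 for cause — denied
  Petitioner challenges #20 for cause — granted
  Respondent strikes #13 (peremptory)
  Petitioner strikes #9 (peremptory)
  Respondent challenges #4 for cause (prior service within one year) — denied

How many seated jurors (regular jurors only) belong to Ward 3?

2

Removed: #2, #7, #9, #10, #13, #19, #20, #21.
Seated jurors 1–8: #1, #3, #4, #5, #6, #8, #11, #12 (alternates #14, #15 not counted).
Of those, in Ward 3: #3, #6 → 2.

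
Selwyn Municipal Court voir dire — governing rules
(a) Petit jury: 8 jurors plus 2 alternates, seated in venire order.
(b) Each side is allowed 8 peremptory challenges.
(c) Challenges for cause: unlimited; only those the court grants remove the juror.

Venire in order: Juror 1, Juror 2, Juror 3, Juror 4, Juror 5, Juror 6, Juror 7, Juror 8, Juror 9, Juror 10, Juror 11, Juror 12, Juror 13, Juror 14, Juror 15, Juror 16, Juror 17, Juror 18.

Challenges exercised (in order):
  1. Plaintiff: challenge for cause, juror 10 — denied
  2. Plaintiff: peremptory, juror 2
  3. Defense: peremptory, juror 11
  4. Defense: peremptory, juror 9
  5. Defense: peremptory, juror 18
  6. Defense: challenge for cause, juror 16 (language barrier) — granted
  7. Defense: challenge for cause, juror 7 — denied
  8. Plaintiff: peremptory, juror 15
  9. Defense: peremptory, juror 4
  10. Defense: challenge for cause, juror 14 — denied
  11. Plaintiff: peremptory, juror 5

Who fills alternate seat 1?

14

Removed: #2, #4, #5, #9, #11, #15, #16, #18. (#7, #10, #14 stay — for-cause denied.)
Filling seats in venire order through position 9: #1, #3, #6, #7, #8, #10, #12, #13, #14.
So alternate 1 is #14.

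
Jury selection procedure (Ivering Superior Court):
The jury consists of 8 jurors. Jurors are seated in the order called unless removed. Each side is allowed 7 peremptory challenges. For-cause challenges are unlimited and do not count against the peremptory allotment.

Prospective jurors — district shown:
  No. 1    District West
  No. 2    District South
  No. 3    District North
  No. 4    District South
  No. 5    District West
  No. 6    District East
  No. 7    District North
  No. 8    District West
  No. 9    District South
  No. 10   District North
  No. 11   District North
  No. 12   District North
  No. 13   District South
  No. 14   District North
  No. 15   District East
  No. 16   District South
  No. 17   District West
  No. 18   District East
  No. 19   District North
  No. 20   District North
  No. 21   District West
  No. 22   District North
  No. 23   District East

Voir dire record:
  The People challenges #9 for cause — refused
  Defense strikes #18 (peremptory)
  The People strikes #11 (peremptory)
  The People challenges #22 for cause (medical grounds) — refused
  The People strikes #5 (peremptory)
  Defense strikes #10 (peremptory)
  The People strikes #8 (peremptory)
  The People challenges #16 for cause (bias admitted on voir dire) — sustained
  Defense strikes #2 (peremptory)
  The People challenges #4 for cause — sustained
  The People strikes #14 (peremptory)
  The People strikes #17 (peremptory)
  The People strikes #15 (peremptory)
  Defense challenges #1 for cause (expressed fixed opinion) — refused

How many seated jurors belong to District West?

1

Removed: #2, #4, #5, #8, #10, #11, #14, #15, #16, #17, #18.
Seated jurors 1–8: #1, #3, #6, #7, #9, #12, #13, #19.
Of those, in District West: #1 → 1.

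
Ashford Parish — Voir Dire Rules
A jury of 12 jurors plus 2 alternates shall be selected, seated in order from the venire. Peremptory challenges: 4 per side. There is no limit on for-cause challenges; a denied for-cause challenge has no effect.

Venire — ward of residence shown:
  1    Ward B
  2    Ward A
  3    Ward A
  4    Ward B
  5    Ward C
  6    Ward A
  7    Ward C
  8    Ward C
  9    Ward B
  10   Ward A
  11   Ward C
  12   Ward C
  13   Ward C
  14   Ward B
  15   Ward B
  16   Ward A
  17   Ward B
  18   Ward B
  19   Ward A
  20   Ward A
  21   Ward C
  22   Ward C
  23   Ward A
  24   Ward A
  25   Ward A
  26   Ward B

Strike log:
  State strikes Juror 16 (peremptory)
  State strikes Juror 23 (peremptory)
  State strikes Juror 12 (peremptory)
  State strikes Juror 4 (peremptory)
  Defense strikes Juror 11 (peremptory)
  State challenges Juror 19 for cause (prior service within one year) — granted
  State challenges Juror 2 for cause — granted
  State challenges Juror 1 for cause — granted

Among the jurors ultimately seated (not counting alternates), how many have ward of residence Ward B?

5

Removed: #1, #2, #4, #11, #12, #16, #19, #23.
Seated jurors 1–12: #3, #5, #6, #7, #8, #9, #10, #13, #14, #15, #17, #18 (alternates #20, #21 not counted).
Of those, in Ward B: #9, #14, #15, #17, #18 → 5.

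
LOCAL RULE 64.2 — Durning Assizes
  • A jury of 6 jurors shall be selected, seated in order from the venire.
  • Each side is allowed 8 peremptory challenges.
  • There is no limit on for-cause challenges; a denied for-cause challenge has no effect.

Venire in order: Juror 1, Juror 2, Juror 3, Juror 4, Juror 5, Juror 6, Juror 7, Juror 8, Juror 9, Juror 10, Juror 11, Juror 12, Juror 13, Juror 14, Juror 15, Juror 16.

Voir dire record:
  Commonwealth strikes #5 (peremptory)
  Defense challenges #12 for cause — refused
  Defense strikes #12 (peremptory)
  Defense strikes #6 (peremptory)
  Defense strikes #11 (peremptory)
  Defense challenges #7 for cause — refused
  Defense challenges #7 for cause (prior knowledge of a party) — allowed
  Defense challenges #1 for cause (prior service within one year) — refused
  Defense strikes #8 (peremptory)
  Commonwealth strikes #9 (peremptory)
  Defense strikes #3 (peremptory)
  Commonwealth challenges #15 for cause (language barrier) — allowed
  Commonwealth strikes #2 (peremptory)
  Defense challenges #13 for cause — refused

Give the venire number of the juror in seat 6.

16

Removed: #2, #3, #5, #6, #7, #8, #9, #11, #12, #15. (#1, #13 stay — for-cause denied.)
Filling seats in venire order through position 6: #1, #4, #10, #13, #14, #16.
So seat 6 is #16.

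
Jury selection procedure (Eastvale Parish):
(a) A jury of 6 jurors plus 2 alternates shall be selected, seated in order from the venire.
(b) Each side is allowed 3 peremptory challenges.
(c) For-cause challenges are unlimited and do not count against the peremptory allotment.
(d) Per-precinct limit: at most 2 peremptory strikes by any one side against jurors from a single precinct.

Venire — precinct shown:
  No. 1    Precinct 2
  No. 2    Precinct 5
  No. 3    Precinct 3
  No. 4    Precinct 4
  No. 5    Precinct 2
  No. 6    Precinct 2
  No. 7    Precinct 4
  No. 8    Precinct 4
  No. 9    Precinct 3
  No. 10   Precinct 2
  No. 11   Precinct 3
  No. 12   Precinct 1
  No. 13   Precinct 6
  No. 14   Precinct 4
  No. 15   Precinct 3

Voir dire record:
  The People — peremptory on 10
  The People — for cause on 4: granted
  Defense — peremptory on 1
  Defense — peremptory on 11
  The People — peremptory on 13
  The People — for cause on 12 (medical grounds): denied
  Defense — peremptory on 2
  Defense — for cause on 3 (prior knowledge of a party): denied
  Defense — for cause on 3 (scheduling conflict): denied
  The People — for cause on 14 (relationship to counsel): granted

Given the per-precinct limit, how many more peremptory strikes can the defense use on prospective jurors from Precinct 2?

0

Defense peremptories so far: #1, #11, #2 — 3 of 3 used, 0 left overall.
Against Precinct 2: #1 — 1 used; per-precinct cap 2 leaves 1.
Binding limit: min(0, 1) = 0.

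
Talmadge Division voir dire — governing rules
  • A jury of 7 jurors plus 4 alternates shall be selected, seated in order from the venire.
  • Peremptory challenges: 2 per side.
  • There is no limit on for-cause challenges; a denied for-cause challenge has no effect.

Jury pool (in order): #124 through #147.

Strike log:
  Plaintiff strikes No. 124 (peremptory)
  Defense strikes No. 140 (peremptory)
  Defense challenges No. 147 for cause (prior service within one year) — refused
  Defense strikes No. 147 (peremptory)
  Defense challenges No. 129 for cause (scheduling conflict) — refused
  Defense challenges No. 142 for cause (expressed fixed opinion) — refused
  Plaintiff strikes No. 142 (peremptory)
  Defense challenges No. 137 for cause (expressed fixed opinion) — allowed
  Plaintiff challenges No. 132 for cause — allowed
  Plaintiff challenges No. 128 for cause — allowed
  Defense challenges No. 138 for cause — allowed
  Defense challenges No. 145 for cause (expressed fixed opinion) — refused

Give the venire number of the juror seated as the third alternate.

136

Removed: #124, #128, #132, #137, #138, #140, #142, #147. (#129, #145 stay — for-cause denied.)
Seating in order: seats 1–7 → #125, #126, #127, #129, #130, #131, #133; alternates → #134, #135, #136, #139.
So alternate 3 is #136.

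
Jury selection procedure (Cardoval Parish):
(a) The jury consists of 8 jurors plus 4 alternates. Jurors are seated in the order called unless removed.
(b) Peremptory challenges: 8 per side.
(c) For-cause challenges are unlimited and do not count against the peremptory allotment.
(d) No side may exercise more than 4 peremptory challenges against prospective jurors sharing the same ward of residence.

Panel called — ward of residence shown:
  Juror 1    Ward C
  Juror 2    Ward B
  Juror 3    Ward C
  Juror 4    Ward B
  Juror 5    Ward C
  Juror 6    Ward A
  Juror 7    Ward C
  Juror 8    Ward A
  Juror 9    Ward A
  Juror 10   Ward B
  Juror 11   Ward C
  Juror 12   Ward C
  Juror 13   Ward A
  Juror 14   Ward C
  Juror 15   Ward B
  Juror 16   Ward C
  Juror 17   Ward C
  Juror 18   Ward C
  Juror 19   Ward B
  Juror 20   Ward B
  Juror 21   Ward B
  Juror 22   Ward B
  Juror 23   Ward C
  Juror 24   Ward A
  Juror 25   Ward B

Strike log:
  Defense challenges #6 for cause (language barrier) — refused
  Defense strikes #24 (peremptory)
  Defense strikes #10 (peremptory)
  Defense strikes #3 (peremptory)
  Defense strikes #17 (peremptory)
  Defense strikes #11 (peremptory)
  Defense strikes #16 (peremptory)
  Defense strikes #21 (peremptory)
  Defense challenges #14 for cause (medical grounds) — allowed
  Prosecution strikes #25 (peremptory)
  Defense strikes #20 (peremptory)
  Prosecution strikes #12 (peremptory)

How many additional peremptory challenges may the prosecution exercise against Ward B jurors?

Prosecution peremptories so far: #25, #12 — 2 of 8 used, 6 left overall.
Against Ward B: #25 — 1 used; per-ward cap 4 leaves 3.
Binding limit: min(6, 3) = 3.

3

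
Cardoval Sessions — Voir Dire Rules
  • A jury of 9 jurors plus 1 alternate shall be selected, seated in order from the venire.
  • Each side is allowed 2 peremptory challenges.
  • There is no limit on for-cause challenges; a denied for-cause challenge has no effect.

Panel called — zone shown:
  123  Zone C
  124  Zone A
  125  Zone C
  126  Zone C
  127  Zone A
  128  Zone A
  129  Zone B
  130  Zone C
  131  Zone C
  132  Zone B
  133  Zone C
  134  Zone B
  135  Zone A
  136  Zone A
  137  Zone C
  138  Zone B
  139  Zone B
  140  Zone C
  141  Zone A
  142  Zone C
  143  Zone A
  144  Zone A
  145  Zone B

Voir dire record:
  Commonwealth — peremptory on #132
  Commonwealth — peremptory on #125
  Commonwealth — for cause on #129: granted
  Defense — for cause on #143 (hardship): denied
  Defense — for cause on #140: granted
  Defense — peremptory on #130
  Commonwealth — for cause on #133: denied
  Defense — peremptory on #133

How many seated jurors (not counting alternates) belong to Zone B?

Removed: #125, #129, #130, #132, #133, #140.
Seated jurors 1–9: #123, #124, #126, #127, #128, #131, #134, #135, #136 (alternates #137 not counted).
Of those, in Zone B: #134 → 1.

1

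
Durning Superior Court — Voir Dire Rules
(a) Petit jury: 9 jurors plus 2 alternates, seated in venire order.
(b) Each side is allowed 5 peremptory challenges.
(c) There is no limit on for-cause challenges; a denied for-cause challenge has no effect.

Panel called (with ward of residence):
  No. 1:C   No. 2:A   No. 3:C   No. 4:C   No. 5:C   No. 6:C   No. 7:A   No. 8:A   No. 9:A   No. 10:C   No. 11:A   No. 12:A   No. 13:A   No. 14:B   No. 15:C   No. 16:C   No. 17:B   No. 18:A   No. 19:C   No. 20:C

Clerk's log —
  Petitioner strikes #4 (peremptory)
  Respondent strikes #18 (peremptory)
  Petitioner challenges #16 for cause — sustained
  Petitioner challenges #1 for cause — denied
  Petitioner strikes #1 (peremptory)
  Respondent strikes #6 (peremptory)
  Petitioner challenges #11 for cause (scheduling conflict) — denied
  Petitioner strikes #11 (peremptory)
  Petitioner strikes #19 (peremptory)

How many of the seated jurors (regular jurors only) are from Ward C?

Removed: #1, #4, #6, #11, #16, #18, #19.
Seated jurors 1–9: #2, #3, #5, #7, #8, #9, #10, #12, #13 (alternates #14, #15 not counted).
Of those, in Ward C: #3, #5, #10 → 3.

3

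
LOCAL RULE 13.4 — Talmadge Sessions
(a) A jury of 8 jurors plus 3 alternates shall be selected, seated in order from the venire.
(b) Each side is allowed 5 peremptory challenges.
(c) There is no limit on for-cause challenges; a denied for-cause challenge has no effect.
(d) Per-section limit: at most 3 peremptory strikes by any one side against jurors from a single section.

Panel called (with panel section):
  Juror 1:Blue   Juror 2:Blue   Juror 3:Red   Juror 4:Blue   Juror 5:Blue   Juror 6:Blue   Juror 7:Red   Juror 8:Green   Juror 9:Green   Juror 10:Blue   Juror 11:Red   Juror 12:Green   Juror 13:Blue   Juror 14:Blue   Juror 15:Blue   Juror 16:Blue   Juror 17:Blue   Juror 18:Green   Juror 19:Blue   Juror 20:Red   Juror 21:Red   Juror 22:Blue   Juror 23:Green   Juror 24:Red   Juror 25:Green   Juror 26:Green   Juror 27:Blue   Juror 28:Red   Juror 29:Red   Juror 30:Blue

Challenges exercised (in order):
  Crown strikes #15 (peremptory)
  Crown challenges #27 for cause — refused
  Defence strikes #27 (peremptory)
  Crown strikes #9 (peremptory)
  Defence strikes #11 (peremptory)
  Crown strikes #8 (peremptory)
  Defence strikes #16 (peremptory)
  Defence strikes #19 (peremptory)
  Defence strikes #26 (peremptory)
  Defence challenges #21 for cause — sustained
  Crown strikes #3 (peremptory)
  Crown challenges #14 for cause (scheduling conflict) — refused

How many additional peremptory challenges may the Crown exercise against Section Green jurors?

Crown peremptories so far: #15, #9, #8, #3 — 4 of 5 used, 1 left overall.
Against Section Green: #9, #8 — 2 used; per-section cap 3 leaves 1.
Binding limit: min(1, 1) = 1.

1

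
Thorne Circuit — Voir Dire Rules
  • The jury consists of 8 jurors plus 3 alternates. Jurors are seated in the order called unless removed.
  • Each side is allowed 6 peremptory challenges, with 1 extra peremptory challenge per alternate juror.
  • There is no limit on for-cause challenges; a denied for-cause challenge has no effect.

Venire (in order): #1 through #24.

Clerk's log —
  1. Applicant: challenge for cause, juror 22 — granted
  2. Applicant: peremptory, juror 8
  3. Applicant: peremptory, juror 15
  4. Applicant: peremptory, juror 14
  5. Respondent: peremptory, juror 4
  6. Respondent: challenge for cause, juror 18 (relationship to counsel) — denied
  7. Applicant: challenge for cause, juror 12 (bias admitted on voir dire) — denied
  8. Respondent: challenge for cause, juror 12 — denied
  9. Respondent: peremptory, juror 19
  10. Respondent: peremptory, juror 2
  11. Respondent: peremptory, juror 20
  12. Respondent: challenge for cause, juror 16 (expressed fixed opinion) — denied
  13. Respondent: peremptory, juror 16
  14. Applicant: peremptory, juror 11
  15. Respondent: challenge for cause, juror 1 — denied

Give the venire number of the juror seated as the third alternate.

Removed: #2, #4, #8, #11, #14, #15, #16, #19, #20, #22. (#1, #12, #18 stay — for-cause denied.)
Seating in order: seats 1–8 → #1, #3, #5, #6, #7, #9, #10, #12; alternates → #13, #17, #18.
So alternate 3 is #18.

18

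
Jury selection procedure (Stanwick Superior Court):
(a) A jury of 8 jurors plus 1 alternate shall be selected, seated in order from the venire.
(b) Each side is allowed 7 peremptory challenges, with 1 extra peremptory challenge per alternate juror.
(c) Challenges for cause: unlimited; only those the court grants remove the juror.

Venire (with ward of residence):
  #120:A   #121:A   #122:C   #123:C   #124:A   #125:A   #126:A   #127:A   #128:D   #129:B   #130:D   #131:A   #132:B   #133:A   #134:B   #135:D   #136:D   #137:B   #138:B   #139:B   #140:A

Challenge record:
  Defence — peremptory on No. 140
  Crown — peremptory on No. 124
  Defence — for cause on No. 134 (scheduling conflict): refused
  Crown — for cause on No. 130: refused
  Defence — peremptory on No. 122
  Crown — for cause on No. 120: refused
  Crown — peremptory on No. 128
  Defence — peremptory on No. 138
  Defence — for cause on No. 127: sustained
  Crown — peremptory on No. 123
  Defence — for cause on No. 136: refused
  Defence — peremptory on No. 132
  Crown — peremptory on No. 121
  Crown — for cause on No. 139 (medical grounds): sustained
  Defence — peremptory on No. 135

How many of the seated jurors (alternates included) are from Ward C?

0

Removed: #121, #122, #123, #124, #127, #128, #132, #135, #138, #139, #140.
Seated (9 incl. alternates): #120, #125, #126, #129, #130, #131, #133, #134, #136.
None of those are in Ward C → 0.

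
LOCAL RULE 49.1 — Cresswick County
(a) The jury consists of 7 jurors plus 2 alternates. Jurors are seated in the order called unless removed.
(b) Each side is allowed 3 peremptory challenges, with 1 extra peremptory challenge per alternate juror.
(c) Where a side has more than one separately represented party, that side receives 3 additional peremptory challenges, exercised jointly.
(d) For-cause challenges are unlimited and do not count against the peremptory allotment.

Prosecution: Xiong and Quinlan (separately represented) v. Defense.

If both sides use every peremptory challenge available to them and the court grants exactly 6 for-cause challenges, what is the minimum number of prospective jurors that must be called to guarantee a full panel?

Seats to fill: 7 + 2 alternates = 9.
Peremptories — Prosecution: 3 + 1×2 + 3 = 8; Defense: 3 + 1×2 = 5; total 13.
For-cause removals: 6.
Minimum venire: 9 + 13 + 6 = 28.

28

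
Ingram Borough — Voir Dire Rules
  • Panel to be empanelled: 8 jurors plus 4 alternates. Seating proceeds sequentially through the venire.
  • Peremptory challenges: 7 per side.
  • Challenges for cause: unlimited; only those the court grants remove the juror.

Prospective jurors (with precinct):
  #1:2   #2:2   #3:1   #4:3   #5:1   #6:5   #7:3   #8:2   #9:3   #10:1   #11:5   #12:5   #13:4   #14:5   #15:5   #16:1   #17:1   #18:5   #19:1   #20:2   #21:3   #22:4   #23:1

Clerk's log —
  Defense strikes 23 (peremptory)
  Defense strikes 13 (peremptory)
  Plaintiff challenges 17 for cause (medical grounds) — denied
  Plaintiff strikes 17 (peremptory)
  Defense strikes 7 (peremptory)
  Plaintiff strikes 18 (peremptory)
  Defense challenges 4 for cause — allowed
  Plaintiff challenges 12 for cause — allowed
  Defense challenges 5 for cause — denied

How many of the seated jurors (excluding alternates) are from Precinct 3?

1

Removed: #4, #7, #12, #13, #17, #18, #23.
Seated jurors 1–8: #1, #2, #3, #5, #6, #8, #9, #10 (alternates #11, #14, #15, #16 not counted).
Of those, in Precinct 3: #9 → 1.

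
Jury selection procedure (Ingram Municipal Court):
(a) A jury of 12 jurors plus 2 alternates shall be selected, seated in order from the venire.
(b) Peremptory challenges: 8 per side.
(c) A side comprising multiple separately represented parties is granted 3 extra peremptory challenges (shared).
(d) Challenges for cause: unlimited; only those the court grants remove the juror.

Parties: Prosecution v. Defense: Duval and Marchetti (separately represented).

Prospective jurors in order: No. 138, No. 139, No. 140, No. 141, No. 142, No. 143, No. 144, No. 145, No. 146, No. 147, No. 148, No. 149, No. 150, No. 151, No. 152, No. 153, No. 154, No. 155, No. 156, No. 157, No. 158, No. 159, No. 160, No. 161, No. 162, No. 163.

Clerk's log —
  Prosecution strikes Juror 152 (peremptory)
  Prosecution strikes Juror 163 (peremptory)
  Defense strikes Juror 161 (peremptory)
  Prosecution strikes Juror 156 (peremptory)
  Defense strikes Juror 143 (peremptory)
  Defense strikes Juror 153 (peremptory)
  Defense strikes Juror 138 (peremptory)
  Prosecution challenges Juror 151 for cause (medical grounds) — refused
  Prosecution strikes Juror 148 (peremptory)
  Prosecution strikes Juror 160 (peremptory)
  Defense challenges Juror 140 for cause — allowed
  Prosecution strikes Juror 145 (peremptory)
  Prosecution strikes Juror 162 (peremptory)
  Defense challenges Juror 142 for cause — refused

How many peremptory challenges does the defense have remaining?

Defense allotment: 8 base + 3 multi-party = 11.
Defense peremptories used: #161, #143, #153, #138 — 4 (for-cause on #140, #142 don't count).
Remaining: 11 − 4 = 7.

7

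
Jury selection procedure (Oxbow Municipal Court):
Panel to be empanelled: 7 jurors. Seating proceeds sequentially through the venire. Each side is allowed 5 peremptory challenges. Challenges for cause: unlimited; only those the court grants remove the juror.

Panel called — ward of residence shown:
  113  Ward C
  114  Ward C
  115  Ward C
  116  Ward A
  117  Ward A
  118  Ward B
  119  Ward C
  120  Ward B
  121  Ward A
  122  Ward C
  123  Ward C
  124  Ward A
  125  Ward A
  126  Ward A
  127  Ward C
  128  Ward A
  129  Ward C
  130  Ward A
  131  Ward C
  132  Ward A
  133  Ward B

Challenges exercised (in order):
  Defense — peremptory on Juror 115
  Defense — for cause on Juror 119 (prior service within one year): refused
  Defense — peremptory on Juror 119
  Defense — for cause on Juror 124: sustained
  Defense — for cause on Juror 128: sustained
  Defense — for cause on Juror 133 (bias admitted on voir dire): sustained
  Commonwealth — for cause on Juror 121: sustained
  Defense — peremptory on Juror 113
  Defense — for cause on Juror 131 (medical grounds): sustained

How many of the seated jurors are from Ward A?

2

Removed: #113, #115, #119, #121, #124, #128, #131, #133.
Seated jurors 1–7: #114, #116, #117, #118, #120, #122, #123.
Of those, in Ward A: #116, #117 → 2.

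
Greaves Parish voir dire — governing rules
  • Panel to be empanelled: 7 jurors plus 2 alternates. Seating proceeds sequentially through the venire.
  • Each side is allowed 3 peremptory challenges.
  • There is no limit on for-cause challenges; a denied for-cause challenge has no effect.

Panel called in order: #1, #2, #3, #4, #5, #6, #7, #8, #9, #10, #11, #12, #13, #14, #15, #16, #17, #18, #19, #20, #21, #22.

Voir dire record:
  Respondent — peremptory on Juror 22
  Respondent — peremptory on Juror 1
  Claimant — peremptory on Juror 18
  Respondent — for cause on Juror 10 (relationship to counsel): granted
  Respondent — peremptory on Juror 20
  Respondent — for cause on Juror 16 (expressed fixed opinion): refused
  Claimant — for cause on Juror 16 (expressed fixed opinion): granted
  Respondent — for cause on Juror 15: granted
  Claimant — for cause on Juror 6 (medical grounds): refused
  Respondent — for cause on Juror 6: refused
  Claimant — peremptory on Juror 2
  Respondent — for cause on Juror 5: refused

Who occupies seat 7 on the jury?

9

Removed: #1, #2, #10, #15, #16, #18, #20, #22. (#5, #6 stay — for-cause denied.)
Seating in order: seats 1–7 → #3, #4, #5, #6, #7, #8, #9; alternates → #11, #12.
So seat 7 is #9.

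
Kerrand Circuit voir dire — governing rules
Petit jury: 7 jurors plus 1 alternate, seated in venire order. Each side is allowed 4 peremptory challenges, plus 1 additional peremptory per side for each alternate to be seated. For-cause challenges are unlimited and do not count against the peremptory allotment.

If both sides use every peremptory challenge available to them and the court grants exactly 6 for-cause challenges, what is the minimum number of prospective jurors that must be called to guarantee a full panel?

Seats to fill: 7 + 1 alternates = 8.
Peremptories: 4 + 1×1 = 5 per side × 2 sides = 10.
For-cause removals: 6.
Minimum venire: 8 + 10 + 6 = 24.

24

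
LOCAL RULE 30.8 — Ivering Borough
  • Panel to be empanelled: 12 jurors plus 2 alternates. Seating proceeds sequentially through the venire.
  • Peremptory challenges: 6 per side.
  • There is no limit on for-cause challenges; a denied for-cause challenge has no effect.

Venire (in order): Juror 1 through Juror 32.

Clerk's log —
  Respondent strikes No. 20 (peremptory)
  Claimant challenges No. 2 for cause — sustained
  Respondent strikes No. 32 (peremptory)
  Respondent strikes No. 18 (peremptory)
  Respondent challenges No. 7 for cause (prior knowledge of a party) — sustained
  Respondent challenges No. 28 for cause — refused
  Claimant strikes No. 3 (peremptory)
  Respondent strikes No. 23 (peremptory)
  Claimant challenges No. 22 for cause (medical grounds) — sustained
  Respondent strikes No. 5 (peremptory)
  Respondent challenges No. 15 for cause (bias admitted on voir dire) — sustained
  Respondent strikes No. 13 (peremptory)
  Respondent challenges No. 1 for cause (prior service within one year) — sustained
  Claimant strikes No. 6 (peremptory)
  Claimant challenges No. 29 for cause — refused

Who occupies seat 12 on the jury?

24

Removed: #1, #2, #3, #5, #6, #7, #13, #15, #18, #20, #22, #23, #32. (#28, #29 stay — for-cause denied.)
Filling seats in venire order through position 12: #4, #8, #9, #10, #11, #12, #14, #16, #17, #19, #21, #24.
So seat 12 is #24.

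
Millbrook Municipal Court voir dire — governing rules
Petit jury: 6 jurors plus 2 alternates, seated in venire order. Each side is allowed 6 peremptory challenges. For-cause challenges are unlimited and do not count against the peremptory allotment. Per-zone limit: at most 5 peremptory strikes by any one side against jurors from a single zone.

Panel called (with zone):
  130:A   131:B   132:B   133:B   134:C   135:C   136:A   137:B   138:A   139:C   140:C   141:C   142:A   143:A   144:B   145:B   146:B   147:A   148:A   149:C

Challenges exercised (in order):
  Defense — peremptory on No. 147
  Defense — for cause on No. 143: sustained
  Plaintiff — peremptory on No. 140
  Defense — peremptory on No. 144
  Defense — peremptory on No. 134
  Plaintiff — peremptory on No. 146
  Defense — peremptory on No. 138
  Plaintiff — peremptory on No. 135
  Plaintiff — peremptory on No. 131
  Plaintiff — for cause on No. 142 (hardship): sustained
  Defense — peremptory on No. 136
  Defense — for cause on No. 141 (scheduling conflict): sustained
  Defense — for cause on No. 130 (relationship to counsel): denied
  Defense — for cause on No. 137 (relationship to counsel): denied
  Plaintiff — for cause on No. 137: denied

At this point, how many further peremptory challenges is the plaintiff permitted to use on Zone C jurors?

Plaintiff peremptories so far: #140, #146, #135, #131 — 4 of 6 used, 2 left overall.
Against Zone C: #140, #135 — 2 used; per-zone cap 5 leaves 3.
Binding limit: min(2, 3) = 2.

2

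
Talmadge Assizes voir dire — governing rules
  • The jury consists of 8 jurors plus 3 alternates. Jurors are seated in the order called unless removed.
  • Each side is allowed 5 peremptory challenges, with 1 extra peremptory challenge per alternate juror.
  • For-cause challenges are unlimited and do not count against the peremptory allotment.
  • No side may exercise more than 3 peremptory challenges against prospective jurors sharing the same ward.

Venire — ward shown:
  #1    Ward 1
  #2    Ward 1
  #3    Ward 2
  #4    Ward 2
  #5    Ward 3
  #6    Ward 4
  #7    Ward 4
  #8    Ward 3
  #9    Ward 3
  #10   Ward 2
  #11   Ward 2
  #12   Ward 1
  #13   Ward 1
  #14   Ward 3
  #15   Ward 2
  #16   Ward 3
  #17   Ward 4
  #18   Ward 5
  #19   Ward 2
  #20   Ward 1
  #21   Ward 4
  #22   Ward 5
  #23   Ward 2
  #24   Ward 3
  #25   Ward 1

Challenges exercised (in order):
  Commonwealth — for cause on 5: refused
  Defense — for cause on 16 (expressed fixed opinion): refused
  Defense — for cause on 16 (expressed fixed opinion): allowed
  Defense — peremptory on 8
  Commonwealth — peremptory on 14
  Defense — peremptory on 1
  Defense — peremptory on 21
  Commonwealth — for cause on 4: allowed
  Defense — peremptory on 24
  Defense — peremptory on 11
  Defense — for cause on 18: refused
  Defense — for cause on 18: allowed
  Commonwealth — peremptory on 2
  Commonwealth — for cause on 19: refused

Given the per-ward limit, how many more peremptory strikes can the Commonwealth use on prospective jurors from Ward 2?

3

Commonwealth peremptories so far: #14, #2 — 2 of 8 used, 6 left overall.
Against Ward 2: none yet — per-ward cap 3 leaves 3.
Binding limit: min(6, 3) = 3.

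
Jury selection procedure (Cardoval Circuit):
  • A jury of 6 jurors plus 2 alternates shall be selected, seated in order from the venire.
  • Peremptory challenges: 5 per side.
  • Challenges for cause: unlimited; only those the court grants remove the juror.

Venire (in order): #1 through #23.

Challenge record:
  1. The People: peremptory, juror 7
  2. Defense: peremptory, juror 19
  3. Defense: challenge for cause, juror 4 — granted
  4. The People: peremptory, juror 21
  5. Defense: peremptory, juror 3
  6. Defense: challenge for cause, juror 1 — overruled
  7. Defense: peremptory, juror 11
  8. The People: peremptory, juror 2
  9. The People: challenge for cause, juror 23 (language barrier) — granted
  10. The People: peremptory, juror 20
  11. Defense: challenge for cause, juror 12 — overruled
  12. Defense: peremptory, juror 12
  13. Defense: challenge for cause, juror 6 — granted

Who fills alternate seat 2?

15

Removed: #2, #3, #4, #6, #7, #11, #12, #19, #20, #21, #23. (#1 stays — for-cause denied.)
Filling seats in venire order through position 8: #1, #5, #8, #9, #10, #13, #14, #15.
So alternate 2 is #15.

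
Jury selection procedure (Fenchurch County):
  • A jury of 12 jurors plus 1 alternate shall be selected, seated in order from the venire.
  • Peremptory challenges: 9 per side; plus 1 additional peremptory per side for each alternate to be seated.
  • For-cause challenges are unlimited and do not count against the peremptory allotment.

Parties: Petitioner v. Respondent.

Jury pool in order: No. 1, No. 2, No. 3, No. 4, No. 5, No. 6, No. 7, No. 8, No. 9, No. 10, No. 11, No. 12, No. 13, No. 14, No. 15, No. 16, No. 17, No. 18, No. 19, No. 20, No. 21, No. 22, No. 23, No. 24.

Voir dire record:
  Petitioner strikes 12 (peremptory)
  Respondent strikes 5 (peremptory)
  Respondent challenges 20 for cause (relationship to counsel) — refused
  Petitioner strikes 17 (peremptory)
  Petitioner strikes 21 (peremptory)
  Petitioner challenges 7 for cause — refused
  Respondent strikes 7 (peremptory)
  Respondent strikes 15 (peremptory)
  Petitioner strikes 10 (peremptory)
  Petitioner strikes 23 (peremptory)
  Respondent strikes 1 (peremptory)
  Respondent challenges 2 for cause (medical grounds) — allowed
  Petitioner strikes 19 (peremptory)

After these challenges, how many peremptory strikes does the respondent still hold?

Respondent allotment: 9 base + 1 × 1 alternate = 10.
Respondent peremptories used: #5, #7, #15, #1 — 4 (for-cause on #20, #2 don't count).
Remaining: 10 − 4 = 6.

6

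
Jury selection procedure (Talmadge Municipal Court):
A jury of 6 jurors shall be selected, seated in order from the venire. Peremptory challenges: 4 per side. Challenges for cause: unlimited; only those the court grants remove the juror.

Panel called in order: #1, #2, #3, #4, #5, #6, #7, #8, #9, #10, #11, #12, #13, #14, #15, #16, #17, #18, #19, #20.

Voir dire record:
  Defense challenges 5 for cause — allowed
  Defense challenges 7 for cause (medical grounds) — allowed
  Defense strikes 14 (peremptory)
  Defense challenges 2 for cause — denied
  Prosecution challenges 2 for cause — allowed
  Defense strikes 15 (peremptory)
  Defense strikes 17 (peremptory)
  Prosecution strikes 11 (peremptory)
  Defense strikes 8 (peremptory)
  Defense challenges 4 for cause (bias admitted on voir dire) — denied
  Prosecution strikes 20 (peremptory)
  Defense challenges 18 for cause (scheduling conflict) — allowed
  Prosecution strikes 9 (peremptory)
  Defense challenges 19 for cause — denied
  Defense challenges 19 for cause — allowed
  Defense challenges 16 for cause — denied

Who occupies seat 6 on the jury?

Removed: #2, #5, #7, #8, #9, #11, #14, #15, #17, #18, #19, #20. (#4, #16 stay — for-cause denied.)
Seating in order: seats 1–6 → #1, #3, #4, #6, #10, #12.
So seat 6 is #12.

12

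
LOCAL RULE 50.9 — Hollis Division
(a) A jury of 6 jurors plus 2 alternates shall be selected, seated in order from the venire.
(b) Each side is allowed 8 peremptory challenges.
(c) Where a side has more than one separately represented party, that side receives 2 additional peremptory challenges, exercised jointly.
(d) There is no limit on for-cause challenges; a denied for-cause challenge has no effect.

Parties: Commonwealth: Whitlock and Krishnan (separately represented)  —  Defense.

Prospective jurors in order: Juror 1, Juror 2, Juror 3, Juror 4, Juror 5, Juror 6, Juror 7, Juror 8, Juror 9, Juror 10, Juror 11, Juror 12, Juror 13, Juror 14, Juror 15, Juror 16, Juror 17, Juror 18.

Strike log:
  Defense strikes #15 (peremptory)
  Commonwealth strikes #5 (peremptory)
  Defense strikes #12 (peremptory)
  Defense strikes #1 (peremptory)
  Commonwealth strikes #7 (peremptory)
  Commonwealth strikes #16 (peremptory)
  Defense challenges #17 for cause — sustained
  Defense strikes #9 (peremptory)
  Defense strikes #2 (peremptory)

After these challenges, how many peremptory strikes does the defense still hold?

3

Defense allotment: 8.
Defense peremptories used: #15, #12, #1, #9, #2 — 5 (the for-cause on #17 doesn't count).
Remaining: 8 − 5 = 3.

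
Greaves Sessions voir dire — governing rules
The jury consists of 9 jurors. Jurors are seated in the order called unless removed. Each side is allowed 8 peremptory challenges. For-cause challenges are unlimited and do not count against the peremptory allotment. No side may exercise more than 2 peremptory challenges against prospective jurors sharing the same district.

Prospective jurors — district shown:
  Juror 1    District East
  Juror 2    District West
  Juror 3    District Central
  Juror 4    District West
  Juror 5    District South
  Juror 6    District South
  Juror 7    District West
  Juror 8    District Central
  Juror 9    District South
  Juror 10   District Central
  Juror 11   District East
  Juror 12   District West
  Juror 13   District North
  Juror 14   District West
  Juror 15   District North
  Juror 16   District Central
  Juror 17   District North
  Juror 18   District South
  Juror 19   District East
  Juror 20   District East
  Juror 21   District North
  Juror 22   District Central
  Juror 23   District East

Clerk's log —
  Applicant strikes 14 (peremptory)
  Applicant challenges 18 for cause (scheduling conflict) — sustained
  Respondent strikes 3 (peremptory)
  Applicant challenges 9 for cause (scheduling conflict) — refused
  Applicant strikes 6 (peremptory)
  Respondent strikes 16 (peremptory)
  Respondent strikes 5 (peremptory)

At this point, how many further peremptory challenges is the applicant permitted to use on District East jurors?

Applicant peremptories so far: #14, #6 — 2 of 8 used, 6 left overall.
Against District East: none yet — per-district cap 2 leaves 2.
Binding limit: min(6, 2) = 2.

2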